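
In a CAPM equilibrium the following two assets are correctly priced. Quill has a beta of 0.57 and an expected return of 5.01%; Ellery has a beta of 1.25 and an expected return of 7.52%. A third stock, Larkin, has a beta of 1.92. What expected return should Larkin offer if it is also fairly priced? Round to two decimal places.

9.99%

MRP (SML slope) = (7.52% − 5.01%) / (1.25 − 0.57) = 2.51% / 0.68 = 3.6912%
R_f (intercept) = 5.01% − 0.57 × 3.6912% = 2.9060%
E(R_Larkin) = R_f + β × MRP = 2.9060% + 1.92 × 3.6912% = 9.99%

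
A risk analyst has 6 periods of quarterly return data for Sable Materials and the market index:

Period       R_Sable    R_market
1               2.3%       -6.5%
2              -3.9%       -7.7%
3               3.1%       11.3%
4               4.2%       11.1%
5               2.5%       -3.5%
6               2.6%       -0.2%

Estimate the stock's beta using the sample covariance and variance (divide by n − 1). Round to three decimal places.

Mean R_i = (2.3 − 3.9 + 3.1 + 4.2 + 2.5 + 2.6) / 6 = 1.8000%
Mean R_m = (-6.5 − 7.7 + 11.3 + 11.1 − 3.5 − 0.2) / 6 = 0.7500%
Σ(R_i − R̄_i)(R_m − R̄_m) = 79.3600  ⇒  Cov = 79.3600 / 5 = 15.8720
Σ(R_m − R̄_m)² = 361.3550  ⇒  Var(R_m) = 361.3550 / 5 = 72.2710
β = Cov / Var(R_m) = 15.8720 / 72.2710 = 0.2196

0.220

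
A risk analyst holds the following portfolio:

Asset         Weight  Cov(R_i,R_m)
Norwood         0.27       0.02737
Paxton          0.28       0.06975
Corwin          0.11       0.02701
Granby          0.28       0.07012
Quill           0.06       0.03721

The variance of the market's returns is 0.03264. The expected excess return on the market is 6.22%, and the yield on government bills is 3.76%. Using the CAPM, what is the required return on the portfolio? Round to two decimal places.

13.62%

β_Norwood = 0.02737 / 0.03264 = 0.8385
β_Paxton = 0.06975 / 0.03264 = 2.1369
β_Corwin = 0.02701 / 0.03264 = 0.8275
β_Granby = 0.07012 / 0.03264 = 2.1483
β_Quill = 0.03721 / 0.03264 = 1.1400
β_P = Σ w_i β_i = 0.27×0.8385 + 0.28×2.1369 + 0.11×0.8275 + 0.28×2.1483 + 0.06×1.1400 = 1.5857
E(R_P) = R_f + β_P × MRP = 3.76% + 1.5857 × 6.22% = 13.62%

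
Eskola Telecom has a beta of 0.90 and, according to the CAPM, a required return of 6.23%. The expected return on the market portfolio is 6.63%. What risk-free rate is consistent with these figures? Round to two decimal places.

2.63%

E(R) = R_f + β(E(R_m) − R_f) = R_f(1 − β) + β·E(R_m)
6.23% = R_f × (1 − 0.90) + 0.90 × 6.63%
6.23% = R_f × 0.10 + 5.9670%
R_f = (6.23% − 5.9670%) / 0.10 = 2.63%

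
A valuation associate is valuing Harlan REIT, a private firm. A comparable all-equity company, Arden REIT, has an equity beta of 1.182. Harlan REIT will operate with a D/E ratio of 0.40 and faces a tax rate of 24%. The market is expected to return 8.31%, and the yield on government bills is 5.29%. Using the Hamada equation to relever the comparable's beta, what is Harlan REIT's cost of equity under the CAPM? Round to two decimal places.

β_L = β_U × [1 + (1 − t)(D/E)] = 1.182 × [1 + (1 − 0.24) × 0.40]
    = 1.182 × [1 + 0.76 × 0.40] = 1.182 × 1.3040 = 1.5413
MRP = 8.31% − 5.29% = 3.02%
E(R) = R_f + β_L × MRP = 5.29% + 1.5413 × 3.02% = 9.94%

9.94%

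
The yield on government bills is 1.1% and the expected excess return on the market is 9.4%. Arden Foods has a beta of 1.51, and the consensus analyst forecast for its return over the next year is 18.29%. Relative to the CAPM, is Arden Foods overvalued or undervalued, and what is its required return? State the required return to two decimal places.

Required return = R_f + β·MRP = 1.1% + 1.51 × 9.4% = 15.29%
Forecast 18.29% > required 15.29% → the stock plots above the SML → undervalued.

Undervalued; required return 15.29%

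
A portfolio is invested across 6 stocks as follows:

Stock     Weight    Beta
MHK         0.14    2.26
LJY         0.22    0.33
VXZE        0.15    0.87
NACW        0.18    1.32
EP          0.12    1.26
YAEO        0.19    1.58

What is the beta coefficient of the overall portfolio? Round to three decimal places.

1.209

β_P = Σ w_i β_i = 0.14×2.26 + 0.22×0.33 + 0.15×0.87 + 0.18×1.32 + 0.12×1.26 + 0.19×1.58 = 1.2085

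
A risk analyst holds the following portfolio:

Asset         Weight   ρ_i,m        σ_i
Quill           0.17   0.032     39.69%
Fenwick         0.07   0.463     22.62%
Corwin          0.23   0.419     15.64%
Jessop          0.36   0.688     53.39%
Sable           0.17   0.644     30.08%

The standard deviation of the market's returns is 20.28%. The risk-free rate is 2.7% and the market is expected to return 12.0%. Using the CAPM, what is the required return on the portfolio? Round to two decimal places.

11.40%

β_Quill = 0.032 × 39.69% / 20.28% = 0.0626
β_Fenwick = 0.463 × 22.62% / 20.28% = 0.5164
β_Corwin = 0.419 × 15.64% / 20.28% = 0.3231
β_Jessop = 0.688 × 53.39% / 20.28% = 1.8113
β_Sable = 0.644 × 30.08% / 20.28% = 0.9552
β_P = Σ w_i β_i = 0.17×0.0626 + 0.07×0.5164 + 0.23×0.3231 + 0.36×1.8113 + 0.17×0.9552 = 0.9356
MRP = 12.0% − 2.7% = 9.30%
E(R_P) = R_f + β_P × MRP = 2.7% + 0.9356 × 9.3% = 11.40%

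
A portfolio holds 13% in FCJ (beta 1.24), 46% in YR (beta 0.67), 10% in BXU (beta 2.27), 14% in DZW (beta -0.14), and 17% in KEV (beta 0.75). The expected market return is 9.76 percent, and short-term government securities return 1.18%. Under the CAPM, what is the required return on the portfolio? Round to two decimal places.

8.08%

β_P = Σ w_i β_i = 0.13×1.24 + 0.46×0.67 + 0.10×2.27 + 0.14×-0.14 + 0.17×0.75 = 0.8043
MRP = 9.76% − 1.18% = 8.58%
E(R_P) = R_f + β_P × MRP = 1.18% + 0.8043 × 8.58% = 8.08%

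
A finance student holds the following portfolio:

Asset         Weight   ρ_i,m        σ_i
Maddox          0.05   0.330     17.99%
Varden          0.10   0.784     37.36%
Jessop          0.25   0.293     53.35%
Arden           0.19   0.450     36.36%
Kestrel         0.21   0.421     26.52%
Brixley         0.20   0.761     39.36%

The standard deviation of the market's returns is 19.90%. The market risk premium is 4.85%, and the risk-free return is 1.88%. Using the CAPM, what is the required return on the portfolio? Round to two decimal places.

6.41%

β_Maddox = 0.330 × 17.99% / 19.90% = 0.2983
β_Varden = 0.784 × 37.36% / 19.90% = 1.4719
β_Jessop = 0.293 × 53.35% / 19.90% = 0.7855
β_Arden = 0.450 × 36.36% / 19.90% = 0.8222
β_Kestrel = 0.421 × 26.52% / 19.90% = 0.5611
β_Brixley = 0.761 × 39.36% / 19.90% = 1.5052
β_P = Σ w_i β_i = 0.05×0.2983 + 0.10×1.4719 + 0.25×0.7855 + 0.19×0.8222 + 0.21×0.5611 + 0.20×1.5052 = 0.9336
E(R_P) = R_f + β_P × MRP = 1.88% + 0.9336 × 4.85% = 6.41%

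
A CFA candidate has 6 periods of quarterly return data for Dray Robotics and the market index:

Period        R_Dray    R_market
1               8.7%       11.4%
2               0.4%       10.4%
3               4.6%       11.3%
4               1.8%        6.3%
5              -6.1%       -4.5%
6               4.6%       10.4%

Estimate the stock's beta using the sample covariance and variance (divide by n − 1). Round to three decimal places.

Mean R_i = (8.7 + 0.4 + 4.6 + 1.8 − 6.1 + 4.6) / 6 = 2.3333%
Mean R_m = (11.4 + 10.4 + 11.3 + 6.3 − 4.5 + 10.4) / 6 = 7.5500%
Σ(R_i − R̄_i)(R_m − R̄_m) = 136.2500  ⇒  Cov = 136.2500 / 5 = 27.2500
Σ(R_m − R̄_m)² = 191.8950  ⇒  Var(R_m) = 191.8950 / 5 = 38.3790
β = Cov / Var(R_m) = 27.2500 / 38.3790 = 0.7100

0.710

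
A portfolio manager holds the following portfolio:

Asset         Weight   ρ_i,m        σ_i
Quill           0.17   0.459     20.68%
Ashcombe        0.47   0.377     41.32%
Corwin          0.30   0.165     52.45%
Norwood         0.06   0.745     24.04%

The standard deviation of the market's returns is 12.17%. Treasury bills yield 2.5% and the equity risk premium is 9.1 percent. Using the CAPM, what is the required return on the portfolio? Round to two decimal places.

β_Quill = 0.459 × 20.68% / 12.17% = 0.7800
β_Ashcombe = 0.377 × 41.32% / 12.17% = 1.2800
β_Corwin = 0.165 × 52.45% / 12.17% = 0.7111
β_Norwood = 0.745 × 24.04% / 12.17% = 1.4716
β_P = Σ w_i β_i = 0.17×0.7800 + 0.47×1.2800 + 0.30×0.7111 + 0.06×1.4716 = 1.0358
E(R_P) = R_f + β_P × MRP = 2.5% + 1.0358 × 9.1% = 11.93%

11.93%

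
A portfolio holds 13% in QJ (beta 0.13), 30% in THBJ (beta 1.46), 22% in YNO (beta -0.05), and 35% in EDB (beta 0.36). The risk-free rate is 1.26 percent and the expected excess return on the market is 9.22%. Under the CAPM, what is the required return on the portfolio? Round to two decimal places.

β_P = Σ w_i β_i = 0.13×0.13 + 0.30×1.46 + 0.22×-0.05 + 0.35×0.36 = 0.5699
E(R_P) = R_f + β_P × MRP = 1.26% + 0.5699 × 9.22% = 6.51%

6.51%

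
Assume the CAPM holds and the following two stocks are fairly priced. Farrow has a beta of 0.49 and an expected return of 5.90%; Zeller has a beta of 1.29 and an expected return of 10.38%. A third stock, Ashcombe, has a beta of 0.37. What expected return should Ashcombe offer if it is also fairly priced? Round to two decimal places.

5.23%

MRP (SML slope) = (10.38% − 5.90%) / (1.29 − 0.49) = 4.48% / 0.80 = 5.6000%
R_f (intercept) = 5.90% − 0.49 × 5.6000% = 3.1560%
E(R_Ashcombe) = R_f + β × MRP = 3.1560% + 0.37 × 5.6000% = 5.23%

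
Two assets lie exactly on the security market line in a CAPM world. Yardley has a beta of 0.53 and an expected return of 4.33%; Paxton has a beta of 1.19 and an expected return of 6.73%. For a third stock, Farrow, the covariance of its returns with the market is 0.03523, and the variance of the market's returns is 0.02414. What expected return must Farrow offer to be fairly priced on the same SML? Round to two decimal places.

MRP = (6.73% − 4.33%) / (1.19 − 0.53) = 3.6364%
R_f = 4.33% − 0.53 × 3.6364% = 2.4027%
β_Farrow = Cov / Var(R_m) = 0.03523 / 0.02414 = 1.4594
E(R_Farrow) = R_f + β × MRP = 2.4027% + 1.4594 × 3.6364% = 7.71%

7.71%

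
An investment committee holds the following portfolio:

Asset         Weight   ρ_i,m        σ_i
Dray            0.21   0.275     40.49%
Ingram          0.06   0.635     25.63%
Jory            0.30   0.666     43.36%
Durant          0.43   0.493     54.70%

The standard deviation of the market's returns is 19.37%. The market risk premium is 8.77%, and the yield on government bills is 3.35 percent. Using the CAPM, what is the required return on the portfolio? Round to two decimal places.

β_Dray = 0.275 × 40.49% / 19.37% = 0.5748
β_Ingram = 0.635 × 25.63% / 19.37% = 0.8402
β_Jory = 0.666 × 43.36% / 19.37% = 1.4908
β_Durant = 0.493 × 54.70% / 19.37% = 1.3922
β_P = Σ w_i β_i = 0.21×0.5748 + 0.06×0.8402 + 0.30×1.4908 + 0.43×1.3922 = 1.2170
E(R_P) = R_f + β_P × MRP = 3.35% + 1.2170 × 8.77% = 14.02%

14.02%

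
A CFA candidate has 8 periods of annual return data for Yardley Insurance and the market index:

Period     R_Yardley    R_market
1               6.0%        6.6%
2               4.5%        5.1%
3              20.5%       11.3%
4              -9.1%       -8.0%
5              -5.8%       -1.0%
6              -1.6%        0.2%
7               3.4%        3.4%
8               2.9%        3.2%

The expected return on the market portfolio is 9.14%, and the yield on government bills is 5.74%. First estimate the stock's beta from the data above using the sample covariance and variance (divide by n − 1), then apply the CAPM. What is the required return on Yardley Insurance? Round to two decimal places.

Mean R_i = (6.0 + 4.5 + 20.5 − 9.1 − 5.8 − 1.6 + 3.4 + 2.9) / 8 = 2.6000%
Mean R_m = (6.6 + 5.1 + 11.3 − 8.0 − 1.0 + 0.2 + 3.4 + 3.2) / 8 = 2.6000%
Σ(R_i − R̄_i)(R_m − R̄_m) = 339.2400  ⇒  Cov = 339.2400 / 7 = 48.4629
Σ(R_m − R̄_m)² = 230.0200  ⇒  Var(R_m) = 230.0200 / 7 = 32.8600
β = Cov / Var(R_m) = 48.4629 / 32.8600 = 1.4748
MRP = 9.14% − 5.74% = 3.40%
E(R) = R_f + β × MRP = 5.74% + 1.4748 × 3.40% = 10.75%

10.75%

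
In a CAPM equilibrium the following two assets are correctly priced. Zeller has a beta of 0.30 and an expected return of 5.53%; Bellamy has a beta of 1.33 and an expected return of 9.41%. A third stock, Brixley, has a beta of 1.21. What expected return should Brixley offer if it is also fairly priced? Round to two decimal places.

MRP (SML slope) = (9.41% − 5.53%) / (1.33 − 0.30) = 3.88% / 1.03 = 3.7670%
R_f (intercept) = 5.53% − 0.30 × 3.7670% = 4.3999%
E(R_Brixley) = R_f + β × MRP = 4.3999% + 1.21 × 3.7670% = 8.96%

8.96%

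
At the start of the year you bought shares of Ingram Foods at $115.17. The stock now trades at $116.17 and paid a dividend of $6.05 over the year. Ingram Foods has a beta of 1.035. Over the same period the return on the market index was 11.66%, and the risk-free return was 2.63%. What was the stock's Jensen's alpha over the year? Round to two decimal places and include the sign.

-5.85%

Realised HPR = (P1 + D1 − P0) / P0 = (116.17 + 6.05 − 115.17) / 115.17 = 7.05 / 115.17 = 6.1214%
MRP = 11.66% − 2.63% = 9.03%
CAPM required = R_f + β·MRP = 2.63% + 1.035 × 9.03% = 11.97605%
α = realised − required = 6.1214% − 11.97605% = -5.85%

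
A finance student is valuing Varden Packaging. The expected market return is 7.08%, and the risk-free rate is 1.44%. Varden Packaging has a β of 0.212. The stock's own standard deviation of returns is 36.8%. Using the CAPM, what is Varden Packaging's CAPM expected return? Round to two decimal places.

Market risk premium = E(R_m) − R_f = 7.08% − 1.44% = 5.64%
E(R) = R_f + β × MRP = 1.44% + 0.212 × 5.64% = 2.64%

2.64%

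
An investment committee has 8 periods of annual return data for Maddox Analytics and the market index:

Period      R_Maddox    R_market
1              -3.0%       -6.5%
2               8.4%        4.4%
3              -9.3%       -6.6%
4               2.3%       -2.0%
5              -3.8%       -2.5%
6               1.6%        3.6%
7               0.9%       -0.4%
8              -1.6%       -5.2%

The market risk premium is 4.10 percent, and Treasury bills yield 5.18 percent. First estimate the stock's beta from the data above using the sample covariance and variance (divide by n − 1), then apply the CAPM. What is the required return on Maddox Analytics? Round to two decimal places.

9.32%

Mean R_i = (-3.0 + 8.4 − 9.3 + 2.3 − 3.8 + 1.6 + 0.9 − 1.6) / 8 = -0.5625%
Mean R_m = (-6.5 + 4.4 − 6.6 − 2.0 − 2.5 + 3.6 − 0.4 − 5.2) / 8 = -1.9000%
Σ(R_i − R̄_i)(R_m − R̄_m) = 127.9100  ⇒  Cov = 127.9100 / 7 = 18.2729
Σ(R_m − R̄_m)² = 126.7000  ⇒  Var(R_m) = 126.7000 / 7 = 18.1000
β = Cov / Var(R_m) = 18.2729 / 18.1000 = 1.0096
E(R) = R_f + β × MRP = 5.18% + 1.0096 × 4.10% = 9.32%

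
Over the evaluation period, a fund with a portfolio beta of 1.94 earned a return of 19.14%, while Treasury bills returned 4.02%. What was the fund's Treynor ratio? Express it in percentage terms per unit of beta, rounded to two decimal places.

Treynor = (R_P − R_f) / β_P = (19.14% − 4.02%) / 1.9400 = 15.12% / 1.9400 = 7.79%

7.79%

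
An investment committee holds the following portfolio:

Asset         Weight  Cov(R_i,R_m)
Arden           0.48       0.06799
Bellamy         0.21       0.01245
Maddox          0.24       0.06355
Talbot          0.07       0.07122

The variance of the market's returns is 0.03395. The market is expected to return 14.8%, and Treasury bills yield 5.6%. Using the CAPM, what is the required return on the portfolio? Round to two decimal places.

β_Arden = 0.06799 / 0.03395 = 2.0027
β_Bellamy = 0.01245 / 0.03395 = 0.3667
β_Maddox = 0.06355 / 0.03395 = 1.8719
β_Talbot = 0.07122 / 0.03395 = 2.0978
β_P = Σ w_i β_i = 0.48×2.0027 + 0.21×0.3667 + 0.24×1.8719 + 0.07×2.0978 = 1.6344
MRP = 14.8% − 5.6% = 9.20%
E(R_P) = R_f + β_P × MRP = 5.6% + 1.6344 × 9.2% = 20.64%

20.64%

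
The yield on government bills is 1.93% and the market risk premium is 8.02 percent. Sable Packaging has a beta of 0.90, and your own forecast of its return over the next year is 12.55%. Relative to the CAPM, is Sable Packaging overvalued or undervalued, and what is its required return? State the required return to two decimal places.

Required return = R_f + β·MRP = 1.93% + 0.90 × 8.02% = 9.15%
Forecast 12.55% > required 9.15% → the stock plots above the SML → undervalued.

Undervalued; required return 9.15%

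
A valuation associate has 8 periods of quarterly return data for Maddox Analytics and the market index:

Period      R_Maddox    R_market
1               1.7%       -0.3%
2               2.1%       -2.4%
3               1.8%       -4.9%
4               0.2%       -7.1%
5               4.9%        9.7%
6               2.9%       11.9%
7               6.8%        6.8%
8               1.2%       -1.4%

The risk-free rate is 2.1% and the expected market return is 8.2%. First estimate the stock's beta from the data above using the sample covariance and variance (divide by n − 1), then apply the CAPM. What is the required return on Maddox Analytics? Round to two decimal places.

Mean R_i = (1.7 + 2.1 + 1.8 + 0.2 + 4.9 + 2.9 + 6.8 + 1.2) / 8 = 2.7000%
Mean R_m = (-0.3 − 2.4 − 4.9 − 7.1 + 9.7 + 11.9 + 6.8 − 1.4) / 8 = 1.5375%
Σ(R_i − R̄_i)(R_m − R̄_m) = 77.6000  ⇒  Cov = 77.6000 / 7 = 11.0857
Σ(R_m − R̄_m)² = 345.2588  ⇒  Var(R_m) = 345.2588 / 7 = 49.3227
β = Cov / Var(R_m) = 11.0857 / 49.3227 = 0.2248
MRP = 8.2% − 2.1% = 6.10%
E(R) = R_f + β × MRP = 2.1% + 0.2248 × 6.1% = 3.47%

3.47%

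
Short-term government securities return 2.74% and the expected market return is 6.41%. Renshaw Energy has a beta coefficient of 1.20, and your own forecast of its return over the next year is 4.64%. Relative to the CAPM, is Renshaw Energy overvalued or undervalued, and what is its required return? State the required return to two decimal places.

Overvalued; required return 7.14%

MRP = 6.41% − 2.74% = 3.67%
Required return = R_f + β·MRP = 2.74% + 1.20 × 3.67% = 7.14%
Forecast 4.64% < required 7.14% → the stock plots below the SML → overvalued.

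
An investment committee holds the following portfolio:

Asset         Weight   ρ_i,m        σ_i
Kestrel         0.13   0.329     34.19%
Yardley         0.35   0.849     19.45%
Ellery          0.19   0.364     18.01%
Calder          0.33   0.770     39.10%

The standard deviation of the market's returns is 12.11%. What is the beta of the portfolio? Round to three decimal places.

1.521

β_Kestrel = 0.329 × 34.19% / 12.11% = 0.9289
β_Yardley = 0.849 × 19.45% / 12.11% = 1.3636
β_Ellery = 0.364 × 18.01% / 12.11% = 0.5413
β_Calder = 0.770 × 39.10% / 12.11% = 2.4861
β_P = Σ w_i β_i = 0.13×0.9289 + 0.35×1.3636 + 0.19×0.5413 + 0.33×2.4861 = 1.5213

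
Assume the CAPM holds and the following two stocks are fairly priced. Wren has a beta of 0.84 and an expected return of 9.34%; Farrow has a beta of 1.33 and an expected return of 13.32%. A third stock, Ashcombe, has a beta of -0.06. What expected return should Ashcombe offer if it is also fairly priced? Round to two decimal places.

MRP (SML slope) = (13.32% − 9.34%) / (1.33 − 0.84) = 3.98% / 0.49 = 8.1224%
R_f (intercept) = 9.34% − 0.84 × 8.1224% = 2.5172%
E(R_Ashcombe) = R_f + β × MRP = 2.5172% + -0.06 × 8.1224% = 2.03%

2.03%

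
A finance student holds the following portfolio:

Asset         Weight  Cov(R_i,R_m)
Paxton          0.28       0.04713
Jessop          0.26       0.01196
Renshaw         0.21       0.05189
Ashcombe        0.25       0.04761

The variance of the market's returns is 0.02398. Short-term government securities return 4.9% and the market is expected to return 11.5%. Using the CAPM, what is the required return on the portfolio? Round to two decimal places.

β_Paxton = 0.04713 / 0.02398 = 1.9654
β_Jessop = 0.01196 / 0.02398 = 0.4987
β_Renshaw = 0.05189 / 0.02398 = 2.1639
β_Ashcombe = 0.04761 / 0.02398 = 1.9854
β_P = Σ w_i β_i = 0.28×1.9654 + 0.26×0.4987 + 0.21×2.1639 + 0.25×1.9854 = 1.6307
MRP = 11.5% − 4.9% = 6.60%
E(R_P) = R_f + β_P × MRP = 4.9% + 1.6307 × 6.6% = 15.66%

15.66%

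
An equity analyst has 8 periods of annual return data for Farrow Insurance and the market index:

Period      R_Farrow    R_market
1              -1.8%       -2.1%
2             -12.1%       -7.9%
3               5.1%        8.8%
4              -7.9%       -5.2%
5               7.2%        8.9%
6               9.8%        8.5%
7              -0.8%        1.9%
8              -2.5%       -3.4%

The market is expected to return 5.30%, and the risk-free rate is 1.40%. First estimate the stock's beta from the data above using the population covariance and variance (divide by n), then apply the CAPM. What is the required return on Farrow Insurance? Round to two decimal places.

Mean R_i = (-1.8 − 12.1 + 5.1 − 7.9 + 7.2 + 9.8 − 0.8 − 2.5) / 8 = -0.3750%
Mean R_m = (-2.1 − 7.9 + 8.8 − 5.2 + 8.9 + 8.5 + 1.9 − 3.4) / 8 = 1.1875%
Σ(R_i − R̄_i)(R_m − R̄_m) = 343.2525  ⇒  Cov = 343.2525 / 8 = 42.9066
Σ(R_m − R̄_m)² = 326.6488  ⇒  Var(R_m) = 326.6488 / 8 = 40.8311
β = Cov / Var(R_m) = 42.9066 / 40.8311 = 1.0508
MRP = 5.30% − 1.40% = 3.90%
E(R) = R_f + β × MRP = 1.40% + 1.0508 × 3.90% = 5.50%

5.50%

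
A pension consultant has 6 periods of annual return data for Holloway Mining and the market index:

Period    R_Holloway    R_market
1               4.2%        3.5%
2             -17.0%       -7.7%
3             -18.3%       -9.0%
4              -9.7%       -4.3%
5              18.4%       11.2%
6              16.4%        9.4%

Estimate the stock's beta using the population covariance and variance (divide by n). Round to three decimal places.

1.867

Mean R_i = (4.2 − 17.0 − 18.3 − 9.7 + 18.4 + 16.4) / 6 = -1.0000%
Mean R_m = (3.5 − 7.7 − 9.0 − 4.3 + 11.2 + 9.4) / 6 = 0.5167%
Σ(R_i − R̄_i)(R_m − R̄_m) = 715.3500  ⇒  Cov = 715.3500 / 6 = 119.2250
Σ(R_m − R̄_m)² = 383.2283  ⇒  Var(R_m) = 383.2283 / 6 = 63.8714
β = Cov / Var(R_m) = 119.2250 / 63.8714 = 1.8666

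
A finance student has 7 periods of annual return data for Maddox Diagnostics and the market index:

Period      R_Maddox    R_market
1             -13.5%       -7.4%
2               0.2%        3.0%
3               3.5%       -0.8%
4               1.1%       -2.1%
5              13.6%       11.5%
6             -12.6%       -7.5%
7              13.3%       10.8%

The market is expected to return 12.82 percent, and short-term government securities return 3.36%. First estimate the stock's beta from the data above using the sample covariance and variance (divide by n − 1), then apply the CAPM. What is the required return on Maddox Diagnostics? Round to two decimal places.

15.87%

Mean R_i = (-13.5 + 0.2 + 3.5 + 1.1 + 13.6 − 12.6 + 13.3) / 7 = 0.8000%
Mean R_m = (-7.4 + 3.0 − 0.8 − 2.1 + 11.5 − 7.5 + 10.8) / 7 = 1.0714%
Σ(R_i − R̄_i)(R_m − R̄_m) = 483.9300  ⇒  Cov = 483.9300 / 6 = 80.6550
Σ(R_m − R̄_m)² = 365.9143  ⇒  Var(R_m) = 365.9143 / 6 = 60.9857
β = Cov / Var(R_m) = 80.6550 / 60.9857 = 1.3225
MRP = 12.82% − 3.36% = 9.46%
E(R) = R_f + β × MRP = 3.36% + 1.3225 × 9.46% = 15.87%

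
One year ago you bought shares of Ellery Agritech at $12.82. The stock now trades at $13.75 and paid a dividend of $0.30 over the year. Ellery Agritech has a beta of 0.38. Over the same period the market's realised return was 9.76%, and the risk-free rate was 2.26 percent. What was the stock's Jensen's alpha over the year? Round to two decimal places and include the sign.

+4.48%

Realised HPR = (P1 + D1 − P0) / P0 = (13.75 + 0.30 − 12.82) / 12.82 = 1.23 / 12.82 = 9.5944%
MRP = 9.76% − 2.26% = 7.50%
CAPM required = R_f + β·MRP = 2.26% + 0.38 × 7.50% = 5.1100%
α = realised − required = 9.5944% − 5.1100% = +4.48%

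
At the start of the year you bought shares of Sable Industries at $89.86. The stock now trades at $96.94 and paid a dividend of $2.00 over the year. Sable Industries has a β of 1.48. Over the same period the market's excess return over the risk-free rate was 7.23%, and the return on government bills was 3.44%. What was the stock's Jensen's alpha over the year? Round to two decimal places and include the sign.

Realised HPR = (P1 + D1 − P0) / P0 = (96.94 + 2.00 − 89.86) / 89.86 = 9.08 / 89.86 = 10.1046%
CAPM required = R_f + β·MRP = 3.44% + 1.48 × 7.23% = 14.1404%
α = realised − required = 10.1046% − 14.1404% = -4.04%

-4.04%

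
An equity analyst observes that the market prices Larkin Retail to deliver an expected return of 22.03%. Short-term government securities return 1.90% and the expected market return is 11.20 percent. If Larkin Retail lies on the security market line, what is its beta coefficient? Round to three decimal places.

MRP = 11.20% − 1.90% = 9.30%
β = (E(R) − R_f) / MRP = (22.03% − 1.90%) / 9.30% = 20.13% / 9.30% = 2.165

2.165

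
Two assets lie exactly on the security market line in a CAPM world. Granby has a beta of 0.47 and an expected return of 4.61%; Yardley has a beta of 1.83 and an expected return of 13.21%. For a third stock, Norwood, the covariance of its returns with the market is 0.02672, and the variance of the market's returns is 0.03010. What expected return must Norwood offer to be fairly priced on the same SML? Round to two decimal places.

MRP = (13.21% − 4.61%) / (1.83 − 0.47) = 6.3235%
R_f = 4.61% − 0.47 × 6.3235% = 1.6380%
β_Norwood = Cov / Var(R_m) = 0.02672 / 0.03010 = 0.8877
E(R_Norwood) = R_f + β × MRP = 1.6380% + 0.8877 × 6.3235% = 7.25%

7.25%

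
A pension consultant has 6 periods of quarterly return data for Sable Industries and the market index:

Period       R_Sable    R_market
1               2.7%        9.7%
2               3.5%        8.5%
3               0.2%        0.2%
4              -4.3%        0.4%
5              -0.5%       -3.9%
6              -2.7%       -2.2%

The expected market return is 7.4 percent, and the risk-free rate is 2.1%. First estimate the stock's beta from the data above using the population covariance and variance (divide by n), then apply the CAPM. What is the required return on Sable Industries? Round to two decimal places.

Mean R_i = (2.7 + 3.5 + 0.2 − 4.3 − 0.5 − 2.7) / 6 = -0.1833%
Mean R_m = (9.7 + 8.5 + 0.2 + 0.4 − 3.9 − 2.2) / 6 = 2.1167%
Σ(R_i − R̄_i)(R_m − R̄_m) = 64.4783  ⇒  Cov = 64.4783 / 6 = 10.7464
Σ(R_m − R̄_m)² = 159.7083  ⇒  Var(R_m) = 159.7083 / 6 = 26.6181
β = Cov / Var(R_m) = 10.7464 / 26.6181 = 0.4037
MRP = 7.4% − 2.1% = 5.30%
E(R) = R_f + β × MRP = 2.1% + 0.4037 × 5.3% = 4.24%

4.24%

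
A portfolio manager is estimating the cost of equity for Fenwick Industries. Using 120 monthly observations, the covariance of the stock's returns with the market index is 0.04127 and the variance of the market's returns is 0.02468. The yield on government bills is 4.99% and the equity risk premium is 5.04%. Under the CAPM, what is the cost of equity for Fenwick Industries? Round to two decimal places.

13.42%

β = Cov(R_i, R_m) / Var(R_m) = 0.04127 / 0.02468 = 1.6722
E(R) = R_f + β × MRP = 4.99% + 1.6722 × 5.04% = 13.42%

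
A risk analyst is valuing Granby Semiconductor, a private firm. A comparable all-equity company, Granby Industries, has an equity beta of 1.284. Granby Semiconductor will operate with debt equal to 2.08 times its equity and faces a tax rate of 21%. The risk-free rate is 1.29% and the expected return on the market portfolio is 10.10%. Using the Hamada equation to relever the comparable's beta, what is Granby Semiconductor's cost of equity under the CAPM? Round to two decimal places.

31.19%

β_L = β_U × [1 + (1 − t)(D/E)] = 1.284 × [1 + (1 − 0.21) × 2.08]
    = 1.284 × [1 + 0.79 × 2.08] = 1.284 × 2.6432 = 3.3939
MRP = 10.10% − 1.29% = 8.81%
E(R) = R_f + β_L × MRP = 1.29% + 3.3939 × 8.81% = 31.19%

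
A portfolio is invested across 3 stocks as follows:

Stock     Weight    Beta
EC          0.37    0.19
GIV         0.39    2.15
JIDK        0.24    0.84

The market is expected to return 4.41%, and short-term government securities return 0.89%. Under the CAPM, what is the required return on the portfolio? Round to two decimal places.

4.80%

β_P = Σ w_i β_i = 0.37×0.19 + 0.39×2.15 + 0.24×0.84 = 1.1104
MRP = 4.41% − 0.89% = 3.52%
E(R_P) = R_f + β_P × MRP = 0.89% + 1.1104 × 3.52% = 4.80%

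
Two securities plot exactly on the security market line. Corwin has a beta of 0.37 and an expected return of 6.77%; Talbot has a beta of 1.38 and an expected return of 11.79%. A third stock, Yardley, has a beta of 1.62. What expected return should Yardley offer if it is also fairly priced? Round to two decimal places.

12.98%

MRP (SML slope) = (11.79% − 6.77%) / (1.38 − 0.37) = 5.02% / 1.01 = 4.9703%
R_f (intercept) = 6.77% − 0.37 × 4.9703% = 4.9310%
E(R_Yardley) = R_f + β × MRP = 4.9310% + 1.62 × 4.9703% = 12.98%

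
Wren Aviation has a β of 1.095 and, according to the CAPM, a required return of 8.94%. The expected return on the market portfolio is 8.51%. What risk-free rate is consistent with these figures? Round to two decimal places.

E(R) = R_f + β(E(R_m) − R_f) = R_f(1 − β) + β·E(R_m)
8.94% = R_f × (1 − 1.095) + 1.095 × 8.51%
8.94% = R_f × -0.095 + 9.31845%
R_f = (8.94% − 9.31845%) / -0.095 = 3.98%

3.98%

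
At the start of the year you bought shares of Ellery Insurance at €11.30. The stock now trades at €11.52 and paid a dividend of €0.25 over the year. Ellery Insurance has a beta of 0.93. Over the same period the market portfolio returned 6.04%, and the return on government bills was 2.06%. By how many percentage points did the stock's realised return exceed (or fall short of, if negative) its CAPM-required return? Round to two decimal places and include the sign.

-1.60%

Realised HPR = (P1 + D1 − P0) / P0 = (11.52 + 0.25 − 11.30) / 11.30 = 0.47 / 11.30 = 4.1593%
MRP = 6.04% − 2.06% = 3.98%
CAPM required = R_f + β·MRP = 2.06% + 0.93 × 3.98% = 5.7614%
α = realised − required = 4.1593% − 5.7614% = -1.60%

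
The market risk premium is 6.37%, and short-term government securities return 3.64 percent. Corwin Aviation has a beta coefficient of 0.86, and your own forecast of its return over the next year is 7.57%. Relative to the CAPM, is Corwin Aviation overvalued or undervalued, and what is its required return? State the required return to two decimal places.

Overvalued; required return 9.12%

Required return = R_f + β·MRP = 3.64% + 0.86 × 6.37% = 9.12%
Forecast 7.57% < required 9.12% → the stock plots below the SML → overvalued.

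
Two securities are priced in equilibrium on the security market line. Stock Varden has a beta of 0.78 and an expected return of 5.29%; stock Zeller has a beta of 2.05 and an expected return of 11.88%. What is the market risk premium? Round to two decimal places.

Both satisfy E(R) = R_f + β·MRP, so the slope of the SML is
MRP = (11.88% − 5.29%) / (2.05 − 0.78) = 6.59% / 1.27 = 5.1890%

5.19%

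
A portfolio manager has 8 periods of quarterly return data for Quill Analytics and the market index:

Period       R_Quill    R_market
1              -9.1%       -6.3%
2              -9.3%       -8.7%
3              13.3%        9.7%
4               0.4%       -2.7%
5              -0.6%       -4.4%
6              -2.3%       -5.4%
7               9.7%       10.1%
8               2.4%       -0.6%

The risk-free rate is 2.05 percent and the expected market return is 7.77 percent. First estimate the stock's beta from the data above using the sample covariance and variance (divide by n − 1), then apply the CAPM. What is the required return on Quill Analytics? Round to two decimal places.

8.14%

Mean R_i = (-9.1 − 9.3 + 13.3 + 0.4 − 0.6 − 2.3 + 9.7 + 2.4) / 8 = 0.5625%
Mean R_m = (-6.3 − 8.7 + 9.7 − 2.7 − 4.4 − 5.4 + 10.1 − 0.6) / 8 = -1.0375%
Σ(R_i − R̄_i)(R_m − R̄_m) = 382.4288  ⇒  Cov = 382.4288 / 7 = 54.6327
Σ(R_m − R̄_m)² = 359.0388  ⇒  Var(R_m) = 359.0388 / 7 = 51.2913
β = Cov / Var(R_m) = 54.6327 / 51.2913 = 1.0651
MRP = 7.77% − 2.05% = 5.72%
E(R) = R_f + β × MRP = 2.05% + 1.0651 × 5.72% = 8.14%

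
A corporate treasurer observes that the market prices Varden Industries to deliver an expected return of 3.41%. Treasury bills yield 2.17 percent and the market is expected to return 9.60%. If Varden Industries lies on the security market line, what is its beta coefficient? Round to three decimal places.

MRP = 9.60% − 2.17% = 7.43%
β = (E(R) − R_f) / MRP = (3.41% − 2.17%) / 7.43% = 1.24% / 7.43% = 0.167

0.167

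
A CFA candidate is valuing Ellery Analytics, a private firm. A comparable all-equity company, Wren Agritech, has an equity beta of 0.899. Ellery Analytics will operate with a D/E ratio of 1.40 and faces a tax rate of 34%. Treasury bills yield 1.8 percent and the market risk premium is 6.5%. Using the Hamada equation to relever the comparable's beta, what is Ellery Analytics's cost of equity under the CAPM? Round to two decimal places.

13.04%

β_L = β_U × [1 + (1 − t)(D/E)] = 0.899 × [1 + (1 − 0.34) × 1.40]
    = 0.899 × [1 + 0.66 × 1.40] = 0.899 × 1.9240 = 1.7297
E(R) = R_f + β_L × MRP = 1.8% + 1.7297 × 6.5% = 13.04%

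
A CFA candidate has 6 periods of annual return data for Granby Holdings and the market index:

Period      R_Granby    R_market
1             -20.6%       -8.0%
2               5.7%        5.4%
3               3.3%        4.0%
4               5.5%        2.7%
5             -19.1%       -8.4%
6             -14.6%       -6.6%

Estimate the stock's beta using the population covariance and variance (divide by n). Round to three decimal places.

Mean R_i = (-20.6 + 5.7 + 3.3 + 5.5 − 19.1 − 14.6) / 6 = -6.6333%
Mean R_m = (-8.0 + 5.4 + 4.0 + 2.7 − 8.4 − 6.6) / 6 = -1.8167%
Σ(R_i − R̄_i)(R_m − R̄_m) = 408.1267  ⇒  Cov = 408.1267 / 6 = 68.0211
Σ(R_m − R̄_m)² = 210.7683  ⇒  Var(R_m) = 210.7683 / 6 = 35.1281
β = Cov / Var(R_m) = 68.0211 / 35.1281 = 1.9364

1.936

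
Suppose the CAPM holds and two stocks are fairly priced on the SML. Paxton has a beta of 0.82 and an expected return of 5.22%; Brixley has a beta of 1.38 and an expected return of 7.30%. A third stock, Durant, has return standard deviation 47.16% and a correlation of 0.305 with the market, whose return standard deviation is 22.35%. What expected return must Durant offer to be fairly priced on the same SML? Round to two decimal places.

4.56%

MRP = (7.30% − 5.22%) / (1.38 − 0.82) = 3.7143%
R_f = 5.22% − 0.82 × 3.7143% = 2.1743%
β_Durant = ρ·σ_i/σ_m = 0.305 × 47.16 / 22.35 = 0.6436
E(R_Durant) = R_f + β × MRP = 2.1743% + 0.6436 × 3.7143% = 4.56%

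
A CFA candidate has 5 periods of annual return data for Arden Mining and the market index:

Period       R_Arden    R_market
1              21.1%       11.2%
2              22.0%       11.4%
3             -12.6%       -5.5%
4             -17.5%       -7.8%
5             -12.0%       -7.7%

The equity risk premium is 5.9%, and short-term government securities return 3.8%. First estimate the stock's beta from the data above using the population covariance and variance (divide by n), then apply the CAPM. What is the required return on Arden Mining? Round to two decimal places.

15.23%

Mean R_i = (21.1 + 22.0 − 12.6 − 17.5 − 12.0) / 5 = 0.2000%
Mean R_m = (11.2 + 11.4 − 5.5 − 7.8 − 7.7) / 5 = 0.3200%
Σ(R_i − R̄_i)(R_m − R̄_m) = 785.0000  ⇒  Cov = 785.0000 / 5 = 157.0000
Σ(R_m − R̄_m)² = 405.2680  ⇒  Var(R_m) = 405.2680 / 5 = 81.0536
β = Cov / Var(R_m) = 157.0000 / 81.0536 = 1.9370
E(R) = R_f + β × MRP = 3.8% + 1.9370 × 5.9% = 15.23%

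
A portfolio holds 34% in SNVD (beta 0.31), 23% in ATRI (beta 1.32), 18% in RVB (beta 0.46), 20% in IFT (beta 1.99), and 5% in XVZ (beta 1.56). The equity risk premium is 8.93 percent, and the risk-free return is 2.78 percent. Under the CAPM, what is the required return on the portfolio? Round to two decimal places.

β_P = Σ w_i β_i = 0.34×0.31 + 0.23×1.32 + 0.18×0.46 + 0.20×1.99 + 0.05×1.56 = 0.9678
E(R_P) = R_f + β_P × MRP = 2.78% + 0.9678 × 8.93% = 11.42%

11.42%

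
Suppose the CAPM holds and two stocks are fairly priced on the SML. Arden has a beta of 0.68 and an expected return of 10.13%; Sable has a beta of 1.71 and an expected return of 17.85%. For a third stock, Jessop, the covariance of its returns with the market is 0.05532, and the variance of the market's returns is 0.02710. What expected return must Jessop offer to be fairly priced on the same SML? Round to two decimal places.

MRP = (17.85% − 10.13%) / (1.71 − 0.68) = 7.4951%
R_f = 10.13% − 0.68 × 7.4951% = 5.0333%
β_Jessop = Cov / Var(R_m) = 0.05532 / 0.02710 = 2.0413
E(R_Jessop) = R_f + β × MRP = 5.0333% + 2.0413 × 7.4951% = 20.33%

20.33%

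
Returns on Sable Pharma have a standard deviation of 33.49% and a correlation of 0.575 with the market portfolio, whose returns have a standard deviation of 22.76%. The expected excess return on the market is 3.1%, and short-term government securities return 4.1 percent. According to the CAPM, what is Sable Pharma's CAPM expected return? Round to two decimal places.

β = ρ × σ_i / σ_m = 0.575 × 33.49% / 22.76% = 0.8461
E(R) = 4.1% + 0.8461 × 3.1% = 6.72%

6.72%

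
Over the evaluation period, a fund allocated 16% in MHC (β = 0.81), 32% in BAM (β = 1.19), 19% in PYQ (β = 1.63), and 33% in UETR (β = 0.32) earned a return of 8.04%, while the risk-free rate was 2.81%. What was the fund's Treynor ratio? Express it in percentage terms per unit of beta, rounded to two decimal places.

β_P = 0.16×0.81 + 0.32×1.19 + 0.19×1.63 + 0.33×0.32 = 0.9257
Treynor = (R_P − R_f) / β_P = (8.04% − 2.81%) / 0.9257 = 5.23% / 0.9257 = 5.65%

5.65%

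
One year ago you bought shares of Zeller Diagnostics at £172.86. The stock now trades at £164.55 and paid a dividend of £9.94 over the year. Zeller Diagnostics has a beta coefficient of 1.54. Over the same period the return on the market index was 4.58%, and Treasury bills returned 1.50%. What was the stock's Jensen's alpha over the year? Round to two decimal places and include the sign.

-5.30%

Realised HPR = (P1 + D1 − P0) / P0 = (164.55 + 9.94 − 172.86) / 172.86 = 1.63 / 172.86 = 0.9430%
MRP = 4.58% − 1.50% = 3.08%
CAPM required = R_f + β·MRP = 1.50% + 1.54 × 3.08% = 6.2432%
α = realised − required = 0.9430% − 6.2432% = -5.30%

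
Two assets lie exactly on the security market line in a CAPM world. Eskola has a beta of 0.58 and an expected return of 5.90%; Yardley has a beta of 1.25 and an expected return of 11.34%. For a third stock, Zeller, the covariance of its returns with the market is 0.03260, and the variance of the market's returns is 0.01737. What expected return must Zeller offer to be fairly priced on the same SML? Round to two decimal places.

16.43%

MRP = (11.34% − 5.90%) / (1.25 − 0.58) = 8.1194%
R_f = 5.90% − 0.58 × 8.1194% = 1.1907%
β_Zeller = Cov / Var(R_m) = 0.03260 / 0.01737 = 1.8768
E(R_Zeller) = R_f + β × MRP = 1.1907% + 1.8768 × 8.1194% = 16.43%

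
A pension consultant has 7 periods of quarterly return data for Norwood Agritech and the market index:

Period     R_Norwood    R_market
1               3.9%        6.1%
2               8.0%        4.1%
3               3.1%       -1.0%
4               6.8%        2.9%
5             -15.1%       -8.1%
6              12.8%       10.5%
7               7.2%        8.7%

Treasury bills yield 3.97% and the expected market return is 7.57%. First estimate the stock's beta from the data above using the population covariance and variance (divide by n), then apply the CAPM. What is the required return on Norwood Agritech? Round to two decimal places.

Mean R_i = (3.9 + 8.0 + 3.1 + 6.8 − 15.1 + 12.8 + 7.2) / 7 = 3.8143%
Mean R_m = (6.1 + 4.1 − 1.0 + 2.9 − 8.1 + 10.5 + 8.7) / 7 = 3.3143%
Σ(R_i − R̄_i)(R_m − R̄_m) = 304.0686  ⇒  Cov = 304.0686 / 7 = 43.4384
Σ(R_m − R̄_m)² = 238.0886  ⇒  Var(R_m) = 238.0886 / 7 = 34.0127
β = Cov / Var(R_m) = 43.4384 / 34.0127 = 1.2771
MRP = 7.57% − 3.97% = 3.60%
E(R) = R_f + β × MRP = 3.97% + 1.2771 × 3.60% = 8.57%

8.57%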